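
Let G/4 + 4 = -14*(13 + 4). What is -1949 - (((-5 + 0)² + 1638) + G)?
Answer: -2644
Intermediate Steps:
G = -968 (G = -16 + 4*(-14*(13 + 4)) = -16 + 4*(-14*17) = -16 + 4*(-238) = -16 - 952 = -968)
-1949 - (((-5 + 0)² + 1638) + G) = -1949 - (((-5 + 0)² + 1638) - 968) = -1949 - (((-5)² + 1638) - 968) = -1949 - ((25 + 1638) - 968) = -1949 - (1663 - 968) = -1949 - 1*695 = -1949 - 695 = -2644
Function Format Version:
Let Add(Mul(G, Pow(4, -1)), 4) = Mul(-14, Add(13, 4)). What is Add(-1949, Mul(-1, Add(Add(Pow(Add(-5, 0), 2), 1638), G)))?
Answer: -2644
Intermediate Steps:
G = -968 (G = Add(-16, Mul(4, Mul(-14, Add(13, 4)))) = Add(-16, Mul(4, Mul(-14, 17))) = Add(-16, Mul(4, -238)) = Add(-16, -952) = -968)
Add(-1949, Mul(-1, Add(Add(Pow(Add(-5, 0), 2), 1638), G))) = Add(-1949, Mul(-1, Add(Add(Pow(Add(-5, 0), 2), 1638), -968))) = Add(-1949, Mul(-1, Add(Add(Pow(-5, 2), 1638), -968))) = Add(-1949, Mul(-1, Add(Add(25, 1638), -968))) = Add(-1949, Mul(-1, Add(1663, -968))) = Add(-1949, Mul(-1, 695)) = Add(-1949, -695) = -2644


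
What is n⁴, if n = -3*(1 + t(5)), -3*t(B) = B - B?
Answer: 81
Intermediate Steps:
t(B) = 0 (t(B) = -(B - B)/3 = -⅓*0 = 0)
n = -3 (n = -3*(1 + 0) = -3*1 = -3)
n⁴ = (-3)⁴ = 81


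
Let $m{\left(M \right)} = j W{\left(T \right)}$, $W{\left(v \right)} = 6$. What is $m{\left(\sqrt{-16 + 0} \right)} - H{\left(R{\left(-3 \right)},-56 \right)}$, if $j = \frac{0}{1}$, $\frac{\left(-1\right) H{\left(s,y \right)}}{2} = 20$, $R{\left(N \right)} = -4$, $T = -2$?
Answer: $40$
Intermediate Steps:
$H{\left(s,y \right)} = -40$ ($H{\left(s,y \right)} = \left(-2\right) 20 = -40$)
$j = 0$ ($j = 0 \cdot 1 = 0$)
$m{\left(M \right)} = 0$ ($m{\left(M \right)} = 0 \cdot 6 = 0$)
$m{\left(\sqrt{-16 + 0} \right)} - H{\left(R{\left(-3 \right)},-56 \right)} = 0 - -40 = 0 + 40 = 40$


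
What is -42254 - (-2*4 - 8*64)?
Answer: -41734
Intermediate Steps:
-42254 - (-2*4 - 8*64) = -42254 - (-8 - 512) = -42254 - 1*(-520) = -42254 + 520 = -41734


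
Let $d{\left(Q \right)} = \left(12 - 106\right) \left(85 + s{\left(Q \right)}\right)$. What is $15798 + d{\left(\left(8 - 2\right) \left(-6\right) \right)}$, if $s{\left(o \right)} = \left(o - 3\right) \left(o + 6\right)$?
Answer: $-102172$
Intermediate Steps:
$s{\left(o \right)} = \left(-3 + o\right) \left(6 + o\right)$
$d{\left(Q \right)} = -6298 - 282 Q - 94 Q^{2}$ ($d{\left(Q \right)} = \left(12 - 106\right) \left(85 + \left(-18 + Q^{2} + 3 Q\right)\right) = - 94 \left(67 + Q^{2} + 3 Q\right) = -6298 - 282 Q - 94 Q^{2}$)
$15798 + d{\left(\left(8 - 2\right) \left(-6\right) \right)} = 15798 - \left(6298 + 94 \cdot 36 \left(8 - 2\right)^{2} + 282 \left(8 - 2\right) \left(-6\right)\right) = 15798 - \left(6298 + 121824 + 282 \cdot 6 \left(-6\right)\right) = 15798 - \left(-3854 + 121824\right) = 15798 - 117970 = -102172$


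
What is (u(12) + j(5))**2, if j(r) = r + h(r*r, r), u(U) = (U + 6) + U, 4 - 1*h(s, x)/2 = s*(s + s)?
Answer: 6036849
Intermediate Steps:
h(s, x) = 8 - 4*s**2 (h(s, x) = 8 - 2*s*(s + s) = 8 - 2*s*2*s = 8 - 4*s**2)
u(U) = 6 + 2*U (u(U) = (6 + U) + U = 6 + 2*U)
j(r) = 8 + r - 4*r**4 (j(r) = r + (8 - 4*r**4) = 8 + r - 4*r**4)
(u(12) + j(5))**2 = ((6 + 2*12) + (8 + 5 - 4*5**4))**2 = ((6 + 24) + (8 + 5 - 4*625))**2 = (30 + (8 + 5 - 2500))**2 = (30 - 2487)**2 = (-2457)**2 = 6036849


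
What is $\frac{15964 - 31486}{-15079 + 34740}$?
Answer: $- \frac{15522}{19661} \approx -0.78948$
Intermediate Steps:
$\frac{15964 - 31486}{-15079 + 34740} = \frac{15964 - 31486}{19661} = \left(-15522\right) \frac{1}{19661} = - \frac{15522}{19661}$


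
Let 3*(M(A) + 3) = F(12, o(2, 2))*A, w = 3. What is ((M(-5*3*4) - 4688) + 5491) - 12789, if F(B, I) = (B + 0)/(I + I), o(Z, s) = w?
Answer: -12029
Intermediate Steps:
o(Z, s) = 3
F(B, I) = B/(2*I) (F(B, I) = B/((2*I)) = B*(1/(2*I)) = B/(2*I))
M(A) = -3 + 2*A/3 (M(A) = -3 + (((1/2)*12/3)*A)/3 = -3 + (((1/2)*12*(1/3))*A)/3 = -3 + (2*A)/3 = -3 + 2*A/3)
((M(-5*3*4) - 4688) + 5491) - 12789 = (((-3 + 2*(-5*3*4)/3) - 4688) + 5491) - 12789 = (((-3 + 2*(-15*4)/3) - 4688) + 5491) - 12789 = (((-3 + (2/3)*(-60)) - 4688) + 5491) - 12789 = (((-3 - 40) - 4688) + 5491) - 12789 = ((-43 - 4688) + 5491) - 12789 = (-4731 + 5491) - 12789 = 760 - 12789 = -12029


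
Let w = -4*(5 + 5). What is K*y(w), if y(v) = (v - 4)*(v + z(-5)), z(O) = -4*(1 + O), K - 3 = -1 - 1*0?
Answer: 2112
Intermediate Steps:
K = 2 (K = 3 + (-1 - 1*0) = 3 + (-1 + 0) = 3 - 1 = 2)
w = -40 (w = -4*10 = -40)
z(O) = -4 - 4*O
y(v) = (-4 + v)*(16 + v) (y(v) = (v - 4)*(v + (-4 - 4*(-5))) = (-4 + v)*(v + (-4 + 20)) = (-4 + v)*(v + 16) = (-4 + v)*(16 + v))
K*y(w) = 2*(-64 + (-40)² + 12*(-40)) = 2*(-64 + 1600 - 480) = 2*1056 = 2112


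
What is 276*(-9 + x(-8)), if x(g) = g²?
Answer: 15180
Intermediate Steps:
276*(-9 + x(-8)) = 276*(-9 + (-8)²) = 276*(-9 + 64) = 276*55 = 15180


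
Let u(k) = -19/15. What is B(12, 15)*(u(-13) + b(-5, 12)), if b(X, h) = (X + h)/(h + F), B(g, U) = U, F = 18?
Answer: -31/2 ≈ -15.500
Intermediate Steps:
b(X, h) = (X + h)/(18 + h) (b(X, h) = (X + h)/(h + 18) = (X + h)/(18 + h))
u(k) = -19/15 (u(k) = -19*1/15 = -19/15)
B(12, 15)*(u(-13) + b(-5, 12)) = 15*(-19/15 + (-5 + 12)/(18 + 12)) = 15*(-19/15 + 7/30) = 15*(-31/30) = -31/2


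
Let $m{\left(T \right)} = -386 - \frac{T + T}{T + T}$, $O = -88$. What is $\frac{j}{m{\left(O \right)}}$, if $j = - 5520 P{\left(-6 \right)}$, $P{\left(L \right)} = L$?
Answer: $- \frac{3680}{43} \approx -85.581$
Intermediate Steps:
$m{\left(T \right)} = -387$ ($m{\left(T \right)} = -386 - \frac{2 T}{2 T} = -386 - 2 T \frac{1}{2 T} = -386 - 1 = -387$)
$j = 33120$ ($j = \left(-5520\right) \left(-6\right) = 33120$)
$\frac{j}{m{\left(O \right)}} = \frac{33120}{-387} = 33120 \left(- \frac{1}{387}\right) = - \frac{3680}{43}$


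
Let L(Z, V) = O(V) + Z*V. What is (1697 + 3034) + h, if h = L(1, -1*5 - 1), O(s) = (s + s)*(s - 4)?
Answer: 4845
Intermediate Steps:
O(s) = 2*s*(-4 + s) (O(s) = (2*s)*(-4 + s) = 2*s*(-4 + s))
L(Z, V) = V*Z + 2*V*(-4 + V) (L(Z, V) = 2*V*(-4 + V) + Z*V = 2*V*(-4 + V) + V*Z = V*Z + 2*V*(-4 + V))
h = 114 (h = (-1*5 - 1)*(-8 + 1 + 2*(-1*5 - 1)) = (-5 - 1)*(-8 + 1 + 2*(-5 - 1)) = -6*(-8 + 1 + 2*(-6)) = -6*(-8 + 1 - 12) = -6*(-19) = 114)
(1697 + 3034) + h = (1697 + 3034) + 114 = 4731 + 114 = 4845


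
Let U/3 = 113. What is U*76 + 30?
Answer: 25794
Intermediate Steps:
U = 339 (U = 3*113 = 339)
U*76 + 30 = 339*76 + 30 = 25764 + 30 = 25794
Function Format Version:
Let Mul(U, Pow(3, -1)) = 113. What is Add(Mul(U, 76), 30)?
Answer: 25794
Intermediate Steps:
U = 339 (U = Mul(3, 113) = 339)
Add(Mul(U, 76), 30) = Add(Mul(339, 76), 30) = Add(25764, 30) = 25794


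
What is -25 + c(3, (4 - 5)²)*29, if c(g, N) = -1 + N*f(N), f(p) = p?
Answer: -25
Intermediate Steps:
c(g, N) = -1 + N² (c(g, N) = -1 + N*N = -1 + N²)
-25 + c(3, (4 - 5)²)*29 = -25 + (-1 + ((4 - 5)²)²)*29 = -25 + (-1 + ((-1)²)²)*29 = -25 + (-1 + 1²)*29 = -25 + (-1 + 1)*29 = -25 + 0*29 = -25 + 0 = -25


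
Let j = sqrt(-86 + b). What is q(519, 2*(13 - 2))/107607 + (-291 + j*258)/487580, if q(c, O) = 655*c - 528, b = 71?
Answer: 55153875741/17489007020 + 129*I*sqrt(15)/243790 ≈ 3.1536 + 0.0020494*I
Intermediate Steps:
q(c, O) = -528 + 655*c
j = I*sqrt(15) (j = sqrt(-86 + 71) = sqrt(-15) = I*sqrt(15) ≈ 3.873*I)
q(519, 2*(13 - 2))/107607 + (-291 + j*258)/487580 = (-528 + 655*519)/107607 + (-291 + (I*sqrt(15))*258)/487580 = (-528 + 339945)*(1/107607) + (-291 + 258*I*sqrt(15))*(1/487580) = 339417*(1/107607) + (-291/487580 + 129*I*sqrt(15)/243790) = 113139/35869 + (-291/487580 + 129*I*sqrt(15)/243790) = 55153875741/17489007020 + 129*I*sqrt(15)/243790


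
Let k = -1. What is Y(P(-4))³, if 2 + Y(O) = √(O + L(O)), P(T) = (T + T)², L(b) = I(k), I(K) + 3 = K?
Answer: -368 + 144*√15 ≈ 189.71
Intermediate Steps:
I(K) = -3 + K
L(b) = -4 (L(b) = -3 - 1 = -4)
P(T) = 4*T² (P(T) = (2*T)² = 4*T²)
Y(O) = -2 + √(-4 + O) (Y(O) = -2 + √(O - 4) = -2 + √(-4 + O))
Y(P(-4))³ = (-2 + √(-4 + 4*(-4)²))³ = (-2 + √(-4 + 4*16))³ = (-2 + √(-4 + 64))³ = (-2 + √60)³ = (-2 + 2*√15)³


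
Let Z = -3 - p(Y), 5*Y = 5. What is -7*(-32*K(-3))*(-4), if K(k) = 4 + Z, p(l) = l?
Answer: 0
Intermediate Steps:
Y = 1 (Y = (1/5)*5 = 1)
Z = -4 (Z = -3 - 1*1 = -3 - 1 = -4)
K(k) = 0 (K(k) = 4 - 4 = 0)
-7*(-32*K(-3))*(-4) = -7*(-32*0)*(-4) = -0*(-4) = -7*0 = 0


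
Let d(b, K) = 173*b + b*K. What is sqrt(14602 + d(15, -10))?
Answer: sqrt(17047) ≈ 130.56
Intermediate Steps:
d(b, K) = 173*b + K*b
sqrt(14602 + d(15, -10)) = sqrt(14602 + 15*(173 - 10)) = sqrt(14602 + 15*163) = sqrt(14602 + 2445) = sqrt(17047)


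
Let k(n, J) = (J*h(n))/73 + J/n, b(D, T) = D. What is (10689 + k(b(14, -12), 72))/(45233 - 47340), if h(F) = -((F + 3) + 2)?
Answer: -5455131/1076677 ≈ -5.0666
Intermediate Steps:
h(F) = -5 - F (h(F) = -((3 + F) + 2) = -(5 + F) = -5 - F)
k(n, J) = J/n + J*(-5 - n)/73 (k(n, J) = (J*(-5 - n))/73 + J/n = (J*(-5 - n))*(1/73) + J/n = J*(-5 - n)/73 + J/n = J/n + J*(-5 - n)/73)
(10689 + k(b(14, -12), 72))/(45233 - 47340) = (10689 + (1/73)*72*(73 - 1*14*(5 + 14))/14)/(45233 - 47340) = (10689 + (1/73)*72*(1/14)*(73 - 1*14*19))/(-2107) = (10689 + (1/73)*72*(1/14)*(73 - 266))*(-1/2107) = (10689 + (1/73)*72*(1/14)*(-193))*(-1/2107) = (10689 - 6948/511)*(-1/2107) = (5455131/511)*(-1/2107) = -5455131/1076677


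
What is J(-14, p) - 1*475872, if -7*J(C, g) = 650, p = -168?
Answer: -3331754/7 ≈ -4.7597e+5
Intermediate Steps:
J(C, g) = -650/7 (J(C, g) = -⅐*650 = -650/7)
J(-14, p) - 1*475872 = -650/7 - 1*475872 = -650/7 - 475872 = -3331754/7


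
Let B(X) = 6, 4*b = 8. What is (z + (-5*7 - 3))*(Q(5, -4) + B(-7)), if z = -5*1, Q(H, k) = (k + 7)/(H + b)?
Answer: -1935/7 ≈ -276.43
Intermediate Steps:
b = 2 (b = (¼)*8 = 2)
Q(H, k) = (7 + k)/(2 + H) (Q(H, k) = (k + 7)/(H + 2) = (7 + k)/(2 + H))
z = -5
(z + (-5*7 - 3))*(Q(5, -4) + B(-7)) = (-5 + (-5*7 - 3))*((7 - 4)/(2 + 5) + 6) = (-5 + (-35 - 3))*(3/7 + 6) = (-5 - 38)*((⅐)*3 + 6) = -43*(3/7 + 6) = -43*45/7 = -1935/7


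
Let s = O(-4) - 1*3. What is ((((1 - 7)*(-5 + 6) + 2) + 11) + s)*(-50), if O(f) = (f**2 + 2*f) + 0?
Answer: -600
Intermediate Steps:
O(f) = f**2 + 2*f
s = 5 (s = -4*(2 - 4) - 1*3 = -4*(-2) - 3 = 8 - 3 = 5)
((((1 - 7)*(-5 + 6) + 2) + 11) + s)*(-50) = ((((1 - 7)*(-5 + 6) + 2) + 11) + 5)*(-50) = (((-6*1 + 2) + 11) + 5)*(-50) = (((-6 + 2) + 11) + 5)*(-50) = ((-4 + 11) + 5)*(-50) = (7 + 5)*(-50) = 12*(-50) = -600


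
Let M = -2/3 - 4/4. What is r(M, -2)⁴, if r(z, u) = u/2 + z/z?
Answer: 0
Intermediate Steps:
M = -5/3 (M = -2*⅓ - 4*¼ = -⅔ - 1 = -5/3 ≈ -1.6667)
r(z, u) = 1 + u/2 (r(z, u) = u*(½) + 1 = u/2 + 1 = 1 + u/2)
r(M, -2)⁴ = (1 + (½)*(-2))⁴ = (1 - 1)⁴ = 0⁴ = 0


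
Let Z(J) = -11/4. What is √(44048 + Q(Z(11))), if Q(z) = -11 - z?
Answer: √176159/2 ≈ 209.86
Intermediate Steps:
Z(J) = -11/4 (Z(J) = -11*¼ = -11/4)
√(44048 + Q(Z(11))) = √(44048 + (-11 - 1*(-11/4))) = √(44048 + (-11 + 11/4)) = √(44048 - 33/4) = √(176159/4) = √176159/2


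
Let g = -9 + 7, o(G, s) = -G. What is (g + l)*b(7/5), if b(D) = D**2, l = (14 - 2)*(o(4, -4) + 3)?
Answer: -686/25 ≈ -27.440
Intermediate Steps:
l = -12 (l = (14 - 2)*(-1*4 + 3) = 12*(-4 + 3) = 12*(-1) = -12)
g = -2
(g + l)*b(7/5) = (-2 - 12)*(7/5)**2 = -14*(7*(1/5))**2 = -14*(7/5)**2 = -14*49/25 = -686/25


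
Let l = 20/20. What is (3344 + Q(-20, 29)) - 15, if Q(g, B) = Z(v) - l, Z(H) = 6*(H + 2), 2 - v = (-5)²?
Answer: 3202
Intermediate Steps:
v = -23 (v = 2 - 1*(-5)² = 2 - 1*25 = 2 - 25 = -23)
l = 1 (l = 20*(1/20) = 1)
Z(H) = 12 + 6*H (Z(H) = 6*(2 + H) = 12 + 6*H)
Q(g, B) = -127 (Q(g, B) = (12 + 6*(-23)) - 1*1 = (12 - 138) - 1 = -126 - 1 = -127)
(3344 + Q(-20, 29)) - 15 = (3344 - 127) - 15 = 3217 - 15 = 3202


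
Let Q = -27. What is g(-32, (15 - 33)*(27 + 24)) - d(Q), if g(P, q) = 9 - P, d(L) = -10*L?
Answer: -229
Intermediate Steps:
g(-32, (15 - 33)*(27 + 24)) - d(Q) = (9 - 1*(-32)) - (-10)*(-27) = (9 + 32) - 1*270 = 41 - 270 = -229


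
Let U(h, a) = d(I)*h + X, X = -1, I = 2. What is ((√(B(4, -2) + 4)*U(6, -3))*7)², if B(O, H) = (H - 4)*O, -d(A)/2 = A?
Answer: -612500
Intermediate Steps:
d(A) = -2*A
B(O, H) = O*(-4 + H) (B(O, H) = (-4 + H)*O = O*(-4 + H))
U(h, a) = -1 - 4*h (U(h, a) = (-2*2)*h - 1 = -4*h - 1 = -1 - 4*h)
((√(B(4, -2) + 4)*U(6, -3))*7)² = ((√(4*(-4 - 2) + 4)*(-1 - 4*6))*7)² = ((√(4*(-6) + 4)*(-1 - 24))*7)² = ((√(-24 + 4)*(-25))*7)² = ((√(-20)*(-25))*7)² = (((2*I*√5)*(-25))*7)² = (-50*I*√5*7)² = (-350*I*√5)² = -612500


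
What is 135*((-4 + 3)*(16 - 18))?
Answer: 270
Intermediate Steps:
135*((-4 + 3)*(16 - 18)) = 135*(-1*(-2)) = 135*2 = 270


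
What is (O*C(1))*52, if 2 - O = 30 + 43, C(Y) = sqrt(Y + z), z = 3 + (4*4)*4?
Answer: -7384*sqrt(17) ≈ -30445.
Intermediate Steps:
z = 67 (z = 3 + 16*4 = 3 + 64 = 67)
C(Y) = sqrt(67 + Y) (C(Y) = sqrt(Y + 67) = sqrt(67 + Y))
O = -71 (O = 2 - (30 + 43) = 2 - 1*73 = 2 - 73 = -71)
(O*C(1))*52 = -71*sqrt(67 + 1)*52 = -142*sqrt(17)*52 = -7384*sqrt(17)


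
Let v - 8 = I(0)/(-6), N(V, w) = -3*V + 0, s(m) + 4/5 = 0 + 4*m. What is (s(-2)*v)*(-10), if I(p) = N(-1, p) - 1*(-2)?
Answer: 1892/3 ≈ 630.67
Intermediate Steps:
s(m) = -⅘ + 4*m (s(m) = -⅘ + (0 + 4*m) = -⅘ + 4*m)
N(V, w) = -3*V
I(p) = 5 (I(p) = -3*(-1) - 1*(-2) = 3 + 2 = 5)
v = 43/6 (v = 8 + 5/(-6) = 8 + 5*(-⅙) = 8 - ⅚ = 43/6 ≈ 7.1667)
(s(-2)*v)*(-10) = ((-⅘ + 4*(-2))*(43/6))*(-10) = ((-⅘ - 8)*(43/6))*(-10) = -44/5*43/6*(-10) = -946/15*(-10) = 1892/3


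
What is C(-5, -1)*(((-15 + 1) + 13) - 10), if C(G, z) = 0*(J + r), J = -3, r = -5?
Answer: 0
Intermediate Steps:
C(G, z) = 0 (C(G, z) = 0*(-3 - 5) = 0*(-8) = 0)
C(-5, -1)*(((-15 + 1) + 13) - 10) = 0*(((-15 + 1) + 13) - 10) = 0*((-14 + 13) - 10) = 0*(-1 - 10) = 0*(-11) = 0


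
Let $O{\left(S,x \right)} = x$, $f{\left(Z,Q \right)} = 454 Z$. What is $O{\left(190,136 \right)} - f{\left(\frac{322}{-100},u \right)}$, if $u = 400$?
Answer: $\frac{39947}{25} \approx 1597.9$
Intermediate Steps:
$O{\left(190,136 \right)} - f{\left(\frac{322}{-100},u \right)} = 136 - 454 \frac{322}{-100} = 136 - 454 \cdot 322 \left(- \frac{1}{100}\right) = 136 - 454 \left(- \frac{161}{50}\right) = 136 - - \frac{36547}{25} = 136 + \frac{36547}{25} = \frac{39947}{25}$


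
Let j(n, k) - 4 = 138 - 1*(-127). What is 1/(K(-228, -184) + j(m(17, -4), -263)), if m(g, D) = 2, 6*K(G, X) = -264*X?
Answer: 1/8365 ≈ 0.00011955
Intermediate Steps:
K(G, X) = -44*X (K(G, X) = (-264*X)/6 = -44*X)
j(n, k) = 269 (j(n, k) = 4 + (138 - 1*(-127)) = 4 + (138 + 127) = 4 + 265 = 269)
1/(K(-228, -184) + j(m(17, -4), -263)) = 1/(-44*(-184) + 269) = 1/(8096 + 269) = 1/8365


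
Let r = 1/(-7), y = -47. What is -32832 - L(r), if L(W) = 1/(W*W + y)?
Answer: -75579215/2302 ≈ -32832.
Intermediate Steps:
r = -1/7 ≈ -0.14286
L(W) = 1/(-47 + W**2) (L(W) = 1/(W*W - 47) = 1/(W**2 - 47) = 1/(-47 + W**2))
-32832 - L(r) = -32832 - 1/(-47 + (-1/7)**2) = -32832 - 1/(-47 + 1/49) = -32832 - 1/(-2302/49) = -32832 - 1*(-49/2302) = -32832 + 49/2302 = -75579215/2302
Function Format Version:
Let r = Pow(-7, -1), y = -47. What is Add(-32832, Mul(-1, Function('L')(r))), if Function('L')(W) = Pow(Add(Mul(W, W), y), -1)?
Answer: Rational(-75579215, 2302) ≈ -32832.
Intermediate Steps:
r = Rational(-1, 7) ≈ -0.14286
Function('L')(W) = Pow(Add(-47, Pow(W, 2)), -1) (Function('L')(W) = Pow(Add(Mul(W, W), -47), -1) = Pow(Add(Pow(W, 2), -47), -1) = Pow(Add(-47, Pow(W, 2)), -1))
Add(-32832, Mul(-1, Function('L')(r))) = Add(-32832, Mul(-1, Pow(Add(-47, Pow(Rational(-1, 7), 2)), -1))) = Add(-32832, Mul(-1, Pow(Add(-47, Rational(1, 49)), -1))) = Add(-32832, Mul(-1, Pow(Rational(-2302, 49), -1))) = Add(-32832, Mul(-1, Rational(-49, 2302))) = Add(-32832, Rational(49, 2302)) = Rational(-75579215, 2302)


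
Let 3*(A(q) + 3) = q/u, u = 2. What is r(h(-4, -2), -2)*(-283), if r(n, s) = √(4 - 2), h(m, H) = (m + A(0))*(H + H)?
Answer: -283*√2 ≈ -400.22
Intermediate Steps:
A(q) = -3 + q/6 (A(q) = -3 + (q/2)/3 = -3 + q/6)
h(m, H) = 2*H*(-3 + m) (h(m, H) = (m + (-3 + (⅙)*0))*(H + H) = (m + (-3 + 0))*(2*H) = (m - 3)*(2*H) = (-3 + m)*(2*H) = 2*H*(-3 + m))
r(n, s) = √2
r(h(-4, -2), -2)*(-283) = √2*(-283) = -283*√2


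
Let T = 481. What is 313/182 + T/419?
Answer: 218689/76258 ≈ 2.8678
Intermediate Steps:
313/182 + T/419 = 313/182 + 481/419 = 218689/76258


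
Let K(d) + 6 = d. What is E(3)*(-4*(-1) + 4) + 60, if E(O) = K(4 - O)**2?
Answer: 260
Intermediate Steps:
K(d) = -6 + d
E(O) = (-2 - O)**2 (E(O) = (-6 + (4 - O))**2 = (-2 - O)**2)
E(3)*(-4*(-1) + 4) + 60 = (2 + 3)**2*(-4*(-1) + 4) + 60 = 5**2*(4 + 4) + 60 = 25*8 + 60 = 200 + 60 = 260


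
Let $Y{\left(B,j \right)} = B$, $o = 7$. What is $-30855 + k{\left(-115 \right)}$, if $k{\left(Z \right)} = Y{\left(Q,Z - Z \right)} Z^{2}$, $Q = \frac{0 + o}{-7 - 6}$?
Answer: $- \frac{493690}{13} \approx -37976.0$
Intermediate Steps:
$Q = - \frac{7}{13}$ ($Q = \frac{0 + 7}{-7 - 6} = \frac{7}{-13} = 7 \left(- \frac{1}{13}\right) = - \frac{7}{13} \approx -0.53846$)
$k{\left(Z \right)} = - \frac{7 Z^{2}}{13}$
$-30855 + k{\left(-115 \right)} = -30855 - \frac{7 \left(-115\right)^{2}}{13} = -30855 - \frac{92575}{13} = - \frac{493690}{13}$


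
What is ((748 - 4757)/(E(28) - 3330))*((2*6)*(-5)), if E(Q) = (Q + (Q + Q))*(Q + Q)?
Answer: 40090/229 ≈ 175.07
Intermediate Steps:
E(Q) = 6*Q**2 (E(Q) = (Q + 2*Q)*(2*Q) = (3*Q)*(2*Q) = 6*Q**2)
((748 - 4757)/(E(28) - 3330))*((2*6)*(-5)) = ((748 - 4757)/(6*28**2 - 3330))*((2*6)*(-5)) = (-4009/(6*784 - 3330))*(12*(-5)) = -4009/(4704 - 3330)*(-60) = -4009/1374*(-60) = 40090/229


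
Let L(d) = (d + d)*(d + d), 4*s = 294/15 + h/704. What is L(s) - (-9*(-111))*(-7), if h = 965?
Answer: 352033218289/49561600 ≈ 7102.9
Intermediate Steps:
s = 73817/14080 (s = (294/15 + 965/704)/4 = (294*(1/15) + 965*(1/704))/4 = (98/5 + 965/704)/4 = (¼)*(73817/3520) = 73817/14080 ≈ 5.2427)
L(d) = 4*d² (L(d) = (2*d)*(2*d) = 4*d²)
L(s) - (-9*(-111))*(-7) = 4*(73817/14080)² - (-9*(-111))*(-7) = 4*(5448949489/198246400) - 999*(-7) = 5448949489/49561600 - 1*(-6993) = 5448949489/49561600 + 6993 = 352033218289/49561600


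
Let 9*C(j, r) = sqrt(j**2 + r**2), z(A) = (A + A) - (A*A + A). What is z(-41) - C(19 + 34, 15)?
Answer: -1722 - sqrt(3034)/9 ≈ -1728.1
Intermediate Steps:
z(A) = A - A**2 (z(A) = 2*A - (A**2 + A) = 2*A - (A + A**2) = 2*A + (-A - A**2) = A - A**2)
C(j, r) = sqrt(j**2 + r**2)/9
z(-41) - C(19 + 34, 15) = -41*(1 - 1*(-41)) - sqrt((19 + 34)**2 + 15**2)/9 = -41*(1 + 41) - sqrt(53**2 + 225)/9 = -41*42 - sqrt(2809 + 225)/9 = -1722 - sqrt(3034)/9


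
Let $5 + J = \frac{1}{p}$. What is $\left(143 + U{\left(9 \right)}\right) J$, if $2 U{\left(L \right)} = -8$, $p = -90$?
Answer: $- \frac{62689}{90} \approx -696.54$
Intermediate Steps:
$U{\left(L \right)} = -4$ ($U{\left(L \right)} = \frac{1}{2} \left(-8\right) = -4$)
$J = - \frac{451}{90}$ ($J = -5 + \frac{1}{-90} = -5 - \frac{1}{90} = - \frac{451}{90} \approx -5.0111$)
$\left(143 + U{\left(9 \right)}\right) J = \left(143 - 4\right) \left(- \frac{451}{90}\right) = 139 \left(- \frac{451}{90}\right) = - \frac{62689}{90}$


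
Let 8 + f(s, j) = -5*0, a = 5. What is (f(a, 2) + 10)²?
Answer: 4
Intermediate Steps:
f(s, j) = -8 (f(s, j) = -8 - 5*0 = -8 + 0 = -8)
(f(a, 2) + 10)² = (-8 + 10)² = 2² = 4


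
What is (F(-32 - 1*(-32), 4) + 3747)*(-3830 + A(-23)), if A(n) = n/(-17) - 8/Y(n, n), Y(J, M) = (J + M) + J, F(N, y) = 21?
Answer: -5640528952/391 ≈ -1.4426e+7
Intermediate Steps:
Y(J, M) = M + 2*J
A(n) = -8/(3*n) - n/17 (A(n) = n/(-17) - 8/(n + 2*n) = n*(-1/17) - 8*1/(3*n) = -n/17 - 8/(3*n) = -8/(3*n) - n/17)
(F(-32 - 1*(-32), 4) + 3747)*(-3830 + A(-23)) = (21 + 3747)*(-3830 + (-8/3/(-23) - 1/17*(-23))) = 3768*(-3830 + (-8/3*(-1/23) + 23/17)) = 3768*(-3830 + (8/69 + 23/17)) = 3768*(-3830 + 1723/1173) = 3768*(-4490867/1173) = -5640528952/391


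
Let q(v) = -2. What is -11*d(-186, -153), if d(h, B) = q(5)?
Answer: 22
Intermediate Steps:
d(h, B) = -2
-11*d(-186, -153) = -11*(-2) = 22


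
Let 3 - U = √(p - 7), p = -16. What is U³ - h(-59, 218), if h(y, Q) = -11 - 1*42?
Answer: 53 + (3 - I*√23)³ ≈ -127.0 - 19.183*I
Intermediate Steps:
h(y, Q) = -53 (h(y, Q) = -11 - 42 = -53)
U = 3 - I*√23 (U = 3 - √(-16 - 7) = 3 - √(-23) = 3 - I*√23 ≈ 3.0 - 4.7958*I)
U³ - h(-59, 218) = (3 - I*√23)³ - 1*(-53) = (3 - I*√23)³ + 53 = 53 + (3 - I*√23)³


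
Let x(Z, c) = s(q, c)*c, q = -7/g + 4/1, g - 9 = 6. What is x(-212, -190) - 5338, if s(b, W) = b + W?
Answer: 90272/3 ≈ 30091.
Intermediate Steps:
g = 15 (g = 9 + 6 = 15)
q = 53/15 (q = -7/15 + 4/1 = -7*1/15 + 4*1 = -7/15 + 4 = 53/15 ≈ 3.5333)
s(b, W) = W + b
x(Z, c) = c*(53/15 + c) (x(Z, c) = (c + 53/15)*c = (53/15 + c)*c = c*(53/15 + c))
x(-212, -190) - 5338 = (1/15)*(-190)*(53 + 15*(-190)) - 5338 = (1/15)*(-190)*(53 - 2850) - 5338 = (1/15)*(-190)*(-2797) - 5338 = 106286/3 - 5338 = 90272/3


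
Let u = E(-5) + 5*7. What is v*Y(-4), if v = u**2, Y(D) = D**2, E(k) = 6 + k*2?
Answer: 15376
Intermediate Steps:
E(k) = 6 + 2*k
u = 31 (u = (6 + 2*(-5)) + 5*7 = (6 - 10) + 35 = -4 + 35 = 31)
v = 961 (v = 31**2 = 961)
v*Y(-4) = 961*(-4)**2 = 961*16 = 15376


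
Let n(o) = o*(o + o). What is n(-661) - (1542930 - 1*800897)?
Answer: 131809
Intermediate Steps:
n(o) = 2*o² (n(o) = o*(2*o) = 2*o²)
n(-661) - (1542930 - 1*800897) = 2*(-661)² - (1542930 - 1*800897) = 2*436921 - (1542930 - 800897) = 873842 - 1*742033 = 873842 - 742033 = 131809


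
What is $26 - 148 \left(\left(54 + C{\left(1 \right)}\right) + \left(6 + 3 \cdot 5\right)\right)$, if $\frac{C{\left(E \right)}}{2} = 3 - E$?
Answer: $-11666$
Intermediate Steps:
$C{\left(E \right)} = 6 - 2 E$ ($C{\left(E \right)} = 2 \left(3 - E\right) = 6 - 2 E$)
$26 - 148 \left(\left(54 + C{\left(1 \right)}\right) + \left(6 + 3 \cdot 5\right)\right) = 26 - 148 \left(\left(54 + \left(6 - 2\right)\right) + \left(6 + 3 \cdot 5\right)\right) = 26 - 148 \left(\left(54 + \left(6 - 2\right)\right) + \left(6 + 15\right)\right) = 26 - 148 \left(\left(54 + 4\right) + 21\right) = 26 - 148 \left(58 + 21\right) = 26 - 11692 = -11666$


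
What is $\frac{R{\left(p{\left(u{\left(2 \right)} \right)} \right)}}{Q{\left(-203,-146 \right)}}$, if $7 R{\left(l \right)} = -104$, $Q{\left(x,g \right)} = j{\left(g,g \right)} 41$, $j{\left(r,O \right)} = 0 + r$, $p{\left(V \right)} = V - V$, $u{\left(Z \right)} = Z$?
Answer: $\frac{52}{20951} \approx 0.002482$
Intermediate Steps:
$p{\left(V \right)} = 0$
$j{\left(r,O \right)} = r$
$Q{\left(x,g \right)} = 41 g$ ($Q{\left(x,g \right)} = g 41 = 41 g$)
$R{\left(l \right)} = - \frac{104}{7}$ ($R{\left(l \right)} = \frac{1}{7} \left(-104\right) = - \frac{104}{7}$)
$\frac{R{\left(p{\left(u{\left(2 \right)} \right)} \right)}}{Q{\left(-203,-146 \right)}} = - \frac{104}{7 \cdot 41 \left(-146\right)} = - \frac{104}{7 \left(-5986\right)} = \left(- \frac{104}{7}\right) \left(- \frac{1}{5986}\right) = \frac{52}{20951}$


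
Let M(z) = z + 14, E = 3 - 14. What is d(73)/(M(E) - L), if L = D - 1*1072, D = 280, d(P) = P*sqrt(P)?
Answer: 73*sqrt(73)/795 ≈ 0.78454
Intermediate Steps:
d(P) = P**(3/2)
E = -11
M(z) = 14 + z
L = -792 (L = 280 - 1*1072 = 280 - 1072 = -792)
d(73)/(M(E) - L) = 73**(3/2)/((14 - 11) - 1*(-792)) = (73*sqrt(73))/(3 + 792) = (73*sqrt(73))/795 = (73*sqrt(73))*(1/795) = 73*sqrt(73)/795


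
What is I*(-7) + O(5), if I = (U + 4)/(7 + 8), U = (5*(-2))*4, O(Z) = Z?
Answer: 109/5 ≈ 21.800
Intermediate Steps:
U = -40 (U = -10*4 = -40)
I = -12/5 (I = (-40 + 4)/(7 + 8) = -36/15 = -36*1/15 = -12/5 ≈ -2.4000)
I*(-7) + O(5) = -12/5*(-7) + 5 = 84/5 + 5 = 109/5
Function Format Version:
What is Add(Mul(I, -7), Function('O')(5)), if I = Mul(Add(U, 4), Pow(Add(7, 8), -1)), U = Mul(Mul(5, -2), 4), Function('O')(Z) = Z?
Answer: Rational(109, 5) ≈ 21.800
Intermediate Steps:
U = -40 (U = Mul(-10, 4) = -40)
I = Rational(-12, 5) (I = Mul(Add(-40, 4), Pow(Add(7, 8), -1)) = Mul(-36, Pow(15, -1)) = Mul(-36, Rational(1, 15)) = Rational(-12, 5) ≈ -2.4000)
Add(Mul(I, -7), Function('O')(5)) = Add(Mul(Rational(-12, 5), -7), 5) = Add(Rational(84, 5), 5) = Rational(109, 5)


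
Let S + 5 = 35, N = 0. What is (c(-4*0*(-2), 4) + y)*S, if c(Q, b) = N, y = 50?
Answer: 1500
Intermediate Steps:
S = 30 (S = -5 + 35 = 30)
c(Q, b) = 0
(c(-4*0*(-2), 4) + y)*S = (0 + 50)*30 = 50*30 = 1500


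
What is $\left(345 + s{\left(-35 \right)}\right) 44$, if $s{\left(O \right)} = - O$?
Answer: $16720$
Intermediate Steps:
$\left(345 + s{\left(-35 \right)}\right) 44 = \left(345 - -35\right) 44 = \left(345 + 35\right) 44 = 380 \cdot 44 = 16720$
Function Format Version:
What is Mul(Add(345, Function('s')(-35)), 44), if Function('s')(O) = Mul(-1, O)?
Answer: 16720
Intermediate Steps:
Mul(Add(345, Function('s')(-35)), 44) = Mul(Add(345, Mul(-1, -35)), 44) = Mul(Add(345, 35), 44) = Mul(380, 44) = 16720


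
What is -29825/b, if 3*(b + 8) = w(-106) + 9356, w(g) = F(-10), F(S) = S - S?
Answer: -89475/9332 ≈ -9.5880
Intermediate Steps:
F(S) = 0
w(g) = 0
b = 9332/3 (b = -8 + (0 + 9356)/3 = -8 + (⅓)*9356 = -8 + 9356/3 = 9332/3 ≈ 3110.7)
-29825/b = -29825/9332/3 = -29825*3/9332 = -89475/9332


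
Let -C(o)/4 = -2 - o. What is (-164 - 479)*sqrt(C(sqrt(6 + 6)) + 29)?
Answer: -643*sqrt(37 + 8*sqrt(3)) ≈ -4585.5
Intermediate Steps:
C(o) = 8 + 4*o (C(o) = -4*(-2 - o) = 8 + 4*o)
(-164 - 479)*sqrt(C(sqrt(6 + 6)) + 29) = (-164 - 479)*sqrt((8 + 4*sqrt(6 + 6)) + 29) = -643*sqrt((8 + 4*sqrt(12)) + 29) = -643*sqrt((8 + 4*(2*sqrt(3))) + 29) = -643*sqrt((8 + 8*sqrt(3)) + 29) = -643*sqrt(37 + 8*sqrt(3))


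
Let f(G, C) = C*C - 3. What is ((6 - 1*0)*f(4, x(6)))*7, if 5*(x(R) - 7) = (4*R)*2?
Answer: 286188/25 ≈ 11448.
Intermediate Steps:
x(R) = 7 + 8*R/5 (x(R) = 7 + ((4*R)*2)/5 = 7 + (8*R)/5 = 7 + 8*R/5)
f(G, C) = -3 + C**2 (f(G, C) = C**2 - 3 = -3 + C**2)
((6 - 1*0)*f(4, x(6)))*7 = ((6 - 1*0)*(-3 + (7 + (8/5)*6)**2))*7 = ((6 + 0)*(-3 + (7 + 48/5)**2))*7 = (6*(-3 + (83/5)**2))*7 = (6*(-3 + 6889/25))*7 = (6*(6814/25))*7 = (40884/25)*7 = 286188/25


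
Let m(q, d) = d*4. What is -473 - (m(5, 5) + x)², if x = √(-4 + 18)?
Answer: -887 - 40*√14 ≈ -1036.7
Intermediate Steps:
m(q, d) = 4*d
x = √14 ≈ 3.7417
-473 - (m(5, 5) + x)² = -473 - (4*5 + √14)² = -473 - (20 + √14)²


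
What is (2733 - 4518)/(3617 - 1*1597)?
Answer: -357/404 ≈ -0.88366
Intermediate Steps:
(2733 - 4518)/(3617 - 1*1597) = -1785/(3617 - 1597) = -1785/2020 = -1785*1/2020 = -357/404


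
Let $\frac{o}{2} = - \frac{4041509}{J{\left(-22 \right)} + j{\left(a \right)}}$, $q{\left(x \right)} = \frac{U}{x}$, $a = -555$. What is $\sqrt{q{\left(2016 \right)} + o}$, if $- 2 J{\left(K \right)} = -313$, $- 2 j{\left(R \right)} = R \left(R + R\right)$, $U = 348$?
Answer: $\frac{\sqrt{70697393884961634}}{51721908} \approx 5.1408$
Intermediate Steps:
$j{\left(R \right)} = - R^{2}$ ($j{\left(R \right)} = - \frac{R \left(R + R\right)}{2} = - \frac{R 2 R}{2} = - \frac{2 R^{2}}{2} = - R^{2}$)
$J{\left(K \right)} = \frac{313}{2}$ ($J{\left(K \right)} = \left(- \frac{1}{2}\right) \left(-313\right) = \frac{313}{2}$)
$q{\left(x \right)} = \frac{348}{x}$
$o = \frac{16166036}{615737}$ ($o = 2 \left(- \frac{4041509}{\frac{313}{2} - \left(-555\right)^{2}}\right) = 2 \left(- \frac{4041509}{\frac{313}{2} - 308025}\right) = 2 \left(- \frac{4041509}{- \frac{615737}{2}}\right) = 2 \left(\left(-4041509\right) \left(- \frac{2}{615737}\right)\right) = 2 \cdot \frac{8083018}{615737} = \frac{16166036}{615737} \approx 26.255$)
$\sqrt{q{\left(2016 \right)} + o} = \sqrt{\frac{348}{2016} + \frac{16166036}{615737}} = \sqrt{348 \cdot \frac{1}{2016} + \frac{16166036}{615737}} = \sqrt{\frac{29}{168} + \frac{16166036}{615737}} = \sqrt{\frac{2733750421}{103443816}} = \frac{\sqrt{70697393884961634}}{51721908}$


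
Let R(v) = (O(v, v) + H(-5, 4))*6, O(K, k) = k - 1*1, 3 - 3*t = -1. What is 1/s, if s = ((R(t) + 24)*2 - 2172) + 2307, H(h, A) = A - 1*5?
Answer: 1/175 ≈ 0.0057143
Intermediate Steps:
H(h, A) = -5 + A (H(h, A) = A - 5 = -5 + A)
t = 4/3 (t = 1 - ⅓*(-1) = 1 + ⅓ = 4/3 ≈ 1.3333)
O(K, k) = -1 + k (O(K, k) = k - 1 = -1 + k)
R(v) = -12 + 6*v (R(v) = ((-1 + v) + (-5 + 4))*6 = ((-1 + v) - 1)*6 = (-2 + v)*6 = -12 + 6*v)
s = 175 (s = (((-12 + 6*(4/3)) + 24)*2 - 2172) + 2307 = (((-12 + 8) + 24)*2 - 2172) + 2307 = ((-4 + 24)*2 - 2172) + 2307 = (20*2 - 2172) + 2307 = (40 - 2172) + 2307 = -2132 + 2307 = 175)
1/s = 1/175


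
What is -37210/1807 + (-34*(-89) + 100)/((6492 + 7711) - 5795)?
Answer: -153606499/7596628 ≈ -20.220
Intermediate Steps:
-37210/1807 + (-34*(-89) + 100)/((6492 + 7711) - 5795) = -37210*1/1807 + (3026 + 100)/(14203 - 5795) = -37210/1807 + 3126/8408 = -37210/1807 + 3126*(1/8408) = -37210/1807 + 1563/4204 = -153606499/7596628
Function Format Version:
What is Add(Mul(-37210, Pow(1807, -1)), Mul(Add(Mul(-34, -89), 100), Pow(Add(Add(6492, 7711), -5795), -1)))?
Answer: Rational(-153606499, 7596628) ≈ -20.220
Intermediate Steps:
Add(Mul(-37210, Pow(1807, -1)), Mul(Add(Mul(-34, -89), 100), Pow(Add(Add(6492, 7711), -5795), -1))) = Add(Mul(-37210, Rational(1, 1807)), Mul(Add(3026, 100), Pow(Add(14203, -5795), -1))) = Add(Rational(-37210, 1807), Mul(3126, Pow(8408, -1))) = Add(Rational(-37210, 1807), Mul(3126, Rational(1, 8408))) = Add(Rational(-37210, 1807), Rational(1563, 4204)) = Rational(-153606499, 7596628)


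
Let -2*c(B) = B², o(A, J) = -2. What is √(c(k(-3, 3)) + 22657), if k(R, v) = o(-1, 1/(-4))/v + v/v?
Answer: 5*√32626/6 ≈ 150.52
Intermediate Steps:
k(R, v) = 1 - 2/v (k(R, v) = -2/v + v/v = -2/v + 1 = 1 - 2/v)
c(B) = -B²/2
√(c(k(-3, 3)) + 22657) = √(-(-2 + 3)²/9/2 + 22657) = √(-((⅓)*1)²/2 + 22657) = √(-(⅓)²/2 + 22657) = √(-½*⅑ + 22657) = √(-1/18 + 22657) = √(407825/18) = 5*√32626/6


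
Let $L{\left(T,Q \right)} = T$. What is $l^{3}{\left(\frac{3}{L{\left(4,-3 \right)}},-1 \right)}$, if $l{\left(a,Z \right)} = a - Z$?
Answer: $\frac{343}{64} \approx 5.3594$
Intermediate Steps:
$l^{3}{\left(\frac{3}{L{\left(4,-3 \right)}},-1 \right)} = \left(\frac{3}{4} - -1\right)^{3} = \left(3 \cdot \frac{1}{4} + 1\right)^{3} = \left(\frac{3}{4} + 1\right)^{3} = \left(\frac{7}{4}\right)^{3} = \frac{343}{64}$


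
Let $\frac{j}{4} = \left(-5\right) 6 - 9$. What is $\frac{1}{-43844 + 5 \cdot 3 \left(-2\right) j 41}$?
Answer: $\frac{1}{148036} \approx 6.7551 \cdot 10^{-6}$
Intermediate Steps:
$j = -156$ ($j = 4 \left(\left(-5\right) 6 - 9\right) = 4 \left(-30 - 9\right) = 4 \left(-39\right) = -156$)
$\frac{1}{-43844 + 5 \cdot 3 \left(-2\right) j 41} = \frac{1}{-43844 + 5 \cdot 3 \left(-2\right) \left(-156\right) 41} = \frac{1}{-43844 + 15 \left(-2\right) \left(-156\right) 41} = \frac{1}{-43844 + \left(-30\right) \left(-156\right) 41} = \frac{1}{-43844 + 4680 \cdot 41} = \frac{1}{-43844 + 191880} = \frac{1}{148036}$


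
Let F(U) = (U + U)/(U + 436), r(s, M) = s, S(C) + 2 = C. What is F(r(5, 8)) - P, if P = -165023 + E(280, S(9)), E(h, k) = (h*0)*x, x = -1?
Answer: 72775153/441 ≈ 1.6502e+5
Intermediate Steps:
S(C) = -2 + C
F(U) = 2*U/(436 + U) (F(U) = (2*U)/(436 + U) = 2*U/(436 + U))
E(h, k) = 0 (E(h, k) = (h*0)*(-1) = 0*(-1) = 0)
P = -165023 (P = -165023 + 0 = -165023)
F(r(5, 8)) - P = 2*5/(436 + 5) - 1*(-165023) = 2*5/441 + 165023 = 2*5*(1/441) + 165023 = 10/441 + 165023 = 72775153/441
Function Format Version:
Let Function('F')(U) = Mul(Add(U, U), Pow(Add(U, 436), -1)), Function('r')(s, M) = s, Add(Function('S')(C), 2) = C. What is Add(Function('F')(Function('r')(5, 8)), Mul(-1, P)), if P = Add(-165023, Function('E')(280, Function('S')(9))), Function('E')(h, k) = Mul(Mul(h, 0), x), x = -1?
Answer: Rational(72775153, 441) ≈ 1.6502e+5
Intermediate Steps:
Function('S')(C) = Add(-2, C)
Function('F')(U) = Mul(2, U, Pow(Add(436, U), -1)) (Function('F')(U) = Mul(Mul(2, U), Pow(Add(436, U), -1)) = Mul(2, U, Pow(Add(436, U), -1)))
Function('E')(h, k) = 0 (Function('E')(h, k) = Mul(Mul(h, 0), -1) = Mul(0, -1) = 0)
P = -165023 (P = Add(-165023, 0) = -165023)
Add(Function('F')(Function('r')(5, 8)), Mul(-1, P)) = Add(Mul(2, 5, Pow(Add(436, 5), -1)), Mul(-1, -165023)) = Add(Mul(2, 5, Pow(441, -1)), 165023) = Add(Mul(2, 5, Rational(1, 441)), 165023) = Add(Rational(10, 441), 165023) = Rational(72775153, 441)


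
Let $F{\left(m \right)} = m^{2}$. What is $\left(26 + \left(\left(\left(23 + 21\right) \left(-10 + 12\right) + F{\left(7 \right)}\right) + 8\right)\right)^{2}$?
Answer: $29241$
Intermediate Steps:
$\left(26 + \left(\left(\left(23 + 21\right) \left(-10 + 12\right) + F{\left(7 \right)}\right) + 8\right)\right)^{2} = \left(26 + \left(\left(\left(23 + 21\right) \left(-10 + 12\right) + 7^{2}\right) + 8\right)\right)^{2} = \left(26 + \left(\left(44 \cdot 2 + 49\right) + 8\right)\right)^{2} = \left(26 + \left(\left(88 + 49\right) + 8\right)\right)^{2} = \left(26 + \left(137 + 8\right)\right)^{2} = \left(26 + 145\right)^{2} = 171^{2} = 29241$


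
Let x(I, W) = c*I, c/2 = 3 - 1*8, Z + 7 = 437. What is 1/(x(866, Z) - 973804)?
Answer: -1/982464 ≈ -1.0178e-6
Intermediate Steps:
Z = 430 (Z = -7 + 437 = 430)
c = -10 (c = 2*(3 - 1*8) = 2*(3 - 8) = 2*(-5) = -10)
x(I, W) = -10*I
1/(x(866, Z) - 973804) = 1/(-10*866 - 973804) = 1/(-8660 - 973804) = 1/(-982464) = -1/982464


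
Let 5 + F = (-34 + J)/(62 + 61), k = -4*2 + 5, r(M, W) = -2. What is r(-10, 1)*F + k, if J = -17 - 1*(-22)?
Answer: 919/123 ≈ 7.4715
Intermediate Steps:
J = 5 (J = -17 + 22 = 5)
k = -3 (k = -8 + 5 = -3)
F = -644/123 (F = -5 + (-34 + 5)/(62 + 61) = -5 - 29/123 = -644/123 ≈ -5.2358)
r(-10, 1)*F + k = -2*(-644/123) - 3 = 1288/123 - 3 = 919/123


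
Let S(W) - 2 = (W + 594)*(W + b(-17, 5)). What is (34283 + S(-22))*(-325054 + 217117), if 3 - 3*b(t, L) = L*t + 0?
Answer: -4153379781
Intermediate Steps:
b(t, L) = 1 - L*t/3 (b(t, L) = 1 - (L*t + 0)/3 = 1 - L*t/3)
S(W) = 2 + (594 + W)*(88/3 + W) (S(W) = 2 + (W + 594)*(W + (1 - ⅓*5*(-17))) = 2 + (594 + W)*(W + (1 + 85/3)) = 2 + (594 + W)*(W + 88/3) = 2 + (594 + W)*(88/3 + W))
(34283 + S(-22))*(-325054 + 217117) = (34283 + (17426 + (-22)² + (1870/3)*(-22)))*(-325054 + 217117) = (34283 + (17426 + 484 - 41140/3))*(-107937) = (34283 + 12590/3)*(-107937) = (115439/3)*(-107937) = -4153379781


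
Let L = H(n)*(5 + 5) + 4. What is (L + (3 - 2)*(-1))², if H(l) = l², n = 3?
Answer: 8649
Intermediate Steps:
L = 94 (L = 3²*(5 + 5) + 4 = 9*10 + 4 = 90 + 4 = 94)
(L + (3 - 2)*(-1))² = (94 + (3 - 2)*(-1))² = (94 + 1*(-1))² = (94 - 1)² = 93² = 8649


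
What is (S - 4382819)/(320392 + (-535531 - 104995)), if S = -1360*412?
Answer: 4943139/320134 ≈ 15.441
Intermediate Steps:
S = -560320
(S - 4382819)/(320392 + (-535531 - 104995)) = (-560320 - 4382819)/(320392 + (-535531 - 104995)) = -4943139/(320392 - 640526) = -4943139/(-320134) = -4943139*(-1/320134) = 4943139/320134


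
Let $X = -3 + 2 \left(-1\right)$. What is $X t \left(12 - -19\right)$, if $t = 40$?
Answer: $-6200$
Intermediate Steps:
$X = -5$ ($X = -3 - 2 = -5$)
$X t \left(12 - -19\right) = \left(-5\right) 40 \left(12 - -19\right) = - 200 \left(12 + 19\right) = \left(-200\right) 31 = -6200$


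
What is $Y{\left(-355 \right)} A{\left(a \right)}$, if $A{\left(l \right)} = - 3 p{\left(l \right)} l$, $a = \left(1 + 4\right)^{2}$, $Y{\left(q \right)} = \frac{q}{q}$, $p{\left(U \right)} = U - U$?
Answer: $0$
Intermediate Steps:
$p{\left(U \right)} = 0$
$Y{\left(q \right)} = 1$
$a = 25$ ($a = 5^{2} = 25$)
$A{\left(l \right)} = 0$ ($A{\left(l \right)} = \left(-3\right) 0 l = 0 l = 0$)
$Y{\left(-355 \right)} A{\left(a \right)} = 1 \cdot 0 = 0$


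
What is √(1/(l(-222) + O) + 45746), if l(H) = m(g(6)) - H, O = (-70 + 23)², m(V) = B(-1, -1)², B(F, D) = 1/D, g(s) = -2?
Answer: √4227662374/304 ≈ 213.88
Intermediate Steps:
m(V) = 1 (m(V) = (1/(-1))² = (-1)² = 1)
O = 2209 (O = (-47)² = 2209)
l(H) = 1 - H
√(1/(l(-222) + O) + 45746) = √(1/((1 - 1*(-222)) + 2209) + 45746) = √(1/((1 + 222) + 2209) + 45746) = √(1/(223 + 2209) + 45746) = √(1/2432 + 45746) = √(111254273/2432) = √4227662374/304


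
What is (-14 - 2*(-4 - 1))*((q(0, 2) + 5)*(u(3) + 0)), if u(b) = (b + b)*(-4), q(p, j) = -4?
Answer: 96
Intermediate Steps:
u(b) = -8*b (u(b) = (2*b)*(-4) = -8*b)
(-14 - 2*(-4 - 1))*((q(0, 2) + 5)*(u(3) + 0)) = (-14 - 2*(-4 - 1))*((-4 + 5)*(-8*3 + 0)) = (-14 - 2*(-5))*(1*(-24 + 0)) = (-14 + 10)*(1*(-24)) = -4*(-24) = 96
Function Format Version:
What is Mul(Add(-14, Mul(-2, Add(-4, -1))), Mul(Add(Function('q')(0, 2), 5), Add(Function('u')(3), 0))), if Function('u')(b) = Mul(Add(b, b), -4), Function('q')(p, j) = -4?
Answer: 96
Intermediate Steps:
Function('u')(b) = Mul(-8, b) (Function('u')(b) = Mul(Mul(2, b), -4) = Mul(-8, b))
Mul(Add(-14, Mul(-2, Add(-4, -1))), Mul(Add(Function('q')(0, 2), 5), Add(Function('u')(3), 0))) = Mul(Add(-14, Mul(-2, Add(-4, -1))), Mul(Add(-4, 5), Add(Mul(-8, 3), 0))) = Mul(Add(-14, Mul(-2, -5)), Mul(1, Add(-24, 0))) = Mul(Add(-14, 10), Mul(1, -24)) = Mul(-4, -24) = 96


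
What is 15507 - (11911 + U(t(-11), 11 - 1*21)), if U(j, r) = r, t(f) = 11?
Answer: 3606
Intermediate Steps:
15507 - (11911 + U(t(-11), 11 - 1*21)) = 15507 - (11911 + (11 - 1*21)) = 15507 - (11911 + (11 - 21)) = 15507 - (11911 - 10) = 15507 - 1*11901 = 15507 - 11901 = 3606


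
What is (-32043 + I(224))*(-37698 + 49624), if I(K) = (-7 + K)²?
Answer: 179438596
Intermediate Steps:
(-32043 + I(224))*(-37698 + 49624) = (-32043 + (-7 + 224)²)*(-37698 + 49624) = (-32043 + 217²)*11926 = (-32043 + 47089)*11926 = 15046*11926 = 179438596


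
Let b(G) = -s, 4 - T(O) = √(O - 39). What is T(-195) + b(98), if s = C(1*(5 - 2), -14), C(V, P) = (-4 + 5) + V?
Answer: -3*I*√26 ≈ -15.297*I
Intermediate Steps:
T(O) = 4 - √(-39 + O) (T(O) = 4 - √(O - 39) = 4 - √(-39 + O))
C(V, P) = 1 + V
s = 4 (s = 1 + 1*(5 - 2) = 1 + 1*3 = 1 + 3 = 4)
b(G) = -4 (b(G) = -1*4 = -4)
T(-195) + b(98) = (4 - √(-39 - 195)) - 4 = (4 - √(-234)) - 4 = (4 - 3*I*√26) - 4 = -3*I*√26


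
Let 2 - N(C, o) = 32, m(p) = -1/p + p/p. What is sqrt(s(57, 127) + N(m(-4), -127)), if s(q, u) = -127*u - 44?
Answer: I*sqrt(16203) ≈ 127.29*I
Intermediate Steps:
m(p) = 1 - 1/p (m(p) = -1/p + 1 = 1 - 1/p)
N(C, o) = -30 (N(C, o) = 2 - 1*32 = 2 - 32 = -30)
s(q, u) = -44 - 127*u
sqrt(s(57, 127) + N(m(-4), -127)) = sqrt((-44 - 127*127) - 30) = sqrt((-44 - 16129) - 30) = sqrt(-16173 - 30) = sqrt(-16203) = I*sqrt(16203)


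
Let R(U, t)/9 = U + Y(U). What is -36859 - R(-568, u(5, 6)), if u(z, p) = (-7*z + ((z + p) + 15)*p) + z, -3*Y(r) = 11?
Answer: -31714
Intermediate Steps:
Y(r) = -11/3 (Y(r) = -⅓*11 = -11/3)
u(z, p) = -6*z + p*(15 + p + z) (u(z, p) = (-7*z + ((p + z) + 15)*p) + z = (-7*z + (15 + p + z)*p) + z = (-7*z + p*(15 + p + z)) + z = -6*z + p*(15 + p + z))
R(U, t) = -33 + 9*U (R(U, t) = 9*(U - 11/3) = 9*(-11/3 + U) = -33 + 9*U)
-36859 - R(-568, u(5, 6)) = -36859 - (-33 + 9*(-568)) = -36859 - (-33 - 5112) = -36859 - 1*(-5145) = -36859 + 5145 = -31714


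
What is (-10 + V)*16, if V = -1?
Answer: -176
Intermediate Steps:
(-10 + V)*16 = (-10 - 1)*16 = -11*16 = -176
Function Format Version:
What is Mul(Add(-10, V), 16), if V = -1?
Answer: -176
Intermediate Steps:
Mul(Add(-10, V), 16) = Mul(Add(-10, -1), 16) = Mul(-11, 16) = -176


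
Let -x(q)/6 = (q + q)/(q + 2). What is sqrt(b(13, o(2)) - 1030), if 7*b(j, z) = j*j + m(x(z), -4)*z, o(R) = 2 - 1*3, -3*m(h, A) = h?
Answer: I*sqrt(49259)/7 ≈ 31.706*I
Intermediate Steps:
x(q) = -12*q/(2 + q) (x(q) = -6*(q + q)/(q + 2) = -6*2*q/(2 + q) = -12*q/(2 + q))
m(h, A) = -h/3
o(R) = -1 (o(R) = 2 - 3 = -1)
b(j, z) = j**2/7 + 4*z**2/(7*(2 + z)) (b(j, z) = (j*j + (-(-4)*z/(2 + z))*z)/7 = (j**2 + (4*z/(2 + z))*z)/7 = (j**2 + 4*z**2/(2 + z))/7 = j**2/7 + 4*z**2/(7*(2 + z)))
sqrt(b(13, o(2)) - 1030) = sqrt((4*(-1)**2 + 13**2*(2 - 1))/(7*(2 - 1)) - 1030) = sqrt((1/7)*(4*1 + 169*1)/1 - 1030) = sqrt((1/7)*1*(4 + 169) - 1030) = sqrt((1/7)*1*173 - 1030) = sqrt(173/7 - 1030) = sqrt(-7037/7) = I*sqrt(49259)/7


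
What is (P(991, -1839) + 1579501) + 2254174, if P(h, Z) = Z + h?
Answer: 3832827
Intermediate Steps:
(P(991, -1839) + 1579501) + 2254174 = ((-1839 + 991) + 1579501) + 2254174 = (-848 + 1579501) + 2254174 = 1578653 + 2254174 = 3832827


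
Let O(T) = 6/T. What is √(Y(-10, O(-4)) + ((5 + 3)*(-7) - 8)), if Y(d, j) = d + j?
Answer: I*√302/2 ≈ 8.6891*I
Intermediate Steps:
√(Y(-10, O(-4)) + ((5 + 3)*(-7) - 8)) = √((-10 + 6/(-4)) + ((5 + 3)*(-7) - 8)) = √((-10 + 6*(-¼)) + (8*(-7) - 8)) = √((-10 - 3/2) + (-56 - 8)) = √(-23/2 - 64) = √(-151/2) = I*√302/2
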